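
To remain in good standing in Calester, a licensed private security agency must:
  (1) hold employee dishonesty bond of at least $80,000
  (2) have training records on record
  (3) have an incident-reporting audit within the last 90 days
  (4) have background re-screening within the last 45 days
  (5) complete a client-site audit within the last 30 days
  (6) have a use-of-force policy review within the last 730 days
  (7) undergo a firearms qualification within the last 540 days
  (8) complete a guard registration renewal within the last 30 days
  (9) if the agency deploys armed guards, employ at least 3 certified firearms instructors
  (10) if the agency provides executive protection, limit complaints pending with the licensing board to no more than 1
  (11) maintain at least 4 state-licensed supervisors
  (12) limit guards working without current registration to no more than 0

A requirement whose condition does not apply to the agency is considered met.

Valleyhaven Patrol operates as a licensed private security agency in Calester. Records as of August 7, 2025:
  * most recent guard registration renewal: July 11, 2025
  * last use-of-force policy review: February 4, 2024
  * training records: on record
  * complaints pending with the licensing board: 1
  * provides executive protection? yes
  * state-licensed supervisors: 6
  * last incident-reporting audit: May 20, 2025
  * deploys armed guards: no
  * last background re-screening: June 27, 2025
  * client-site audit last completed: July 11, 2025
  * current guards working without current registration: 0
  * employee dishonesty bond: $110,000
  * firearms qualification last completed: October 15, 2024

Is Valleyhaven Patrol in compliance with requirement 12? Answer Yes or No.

12. guards working without current registration 0 ≤ 0 → met

Yes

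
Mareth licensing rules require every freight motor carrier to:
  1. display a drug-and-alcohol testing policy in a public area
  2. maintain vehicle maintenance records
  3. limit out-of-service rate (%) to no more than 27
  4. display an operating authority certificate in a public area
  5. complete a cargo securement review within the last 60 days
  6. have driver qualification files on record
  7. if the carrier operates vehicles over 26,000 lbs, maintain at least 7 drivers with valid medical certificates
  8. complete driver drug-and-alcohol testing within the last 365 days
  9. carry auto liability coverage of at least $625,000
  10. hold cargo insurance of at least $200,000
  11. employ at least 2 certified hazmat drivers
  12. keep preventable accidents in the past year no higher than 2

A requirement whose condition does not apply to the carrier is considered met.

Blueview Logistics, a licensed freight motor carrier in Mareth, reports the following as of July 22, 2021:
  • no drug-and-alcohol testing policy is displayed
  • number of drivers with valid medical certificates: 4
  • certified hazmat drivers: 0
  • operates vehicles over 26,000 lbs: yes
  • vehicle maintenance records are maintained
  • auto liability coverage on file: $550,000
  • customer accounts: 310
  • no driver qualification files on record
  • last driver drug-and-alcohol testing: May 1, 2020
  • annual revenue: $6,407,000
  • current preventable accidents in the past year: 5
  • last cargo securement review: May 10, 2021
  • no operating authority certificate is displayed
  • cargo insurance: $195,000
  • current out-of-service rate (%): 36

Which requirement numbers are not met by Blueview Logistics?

1, 3, 4, 5, 6, 7, 8, 9, 10, 11, 12

1. drug-and-alcohol testing policy absent → not met
2. vehicle maintenance records present → met
3. out-of-service rate (%) 36 > 27 → not met
4. operating authority certificate absent → not met
5. cargo securement review 73 days ago vs limit 60 → not met
6. driver qualification files absent → not met
7. condition 'operates vehicles over 26,000 lbs' holds; drivers with valid medical certificates 4 < 7 → not met
8. driver drug-and-alcohol testing 447 days ago vs limit 365 → not met
9. auto liability coverage $550,000 < $625,000 → not met
10. cargo insurance $195,000 < $200,000 → not met
11. certified hazmat drivers 0 < 2 → not met
12. preventable accidents in the past year 5 > 2 → not met
Not met: 1, 3, 4, 5, 6, 7, 8, 9, 10, 11, 12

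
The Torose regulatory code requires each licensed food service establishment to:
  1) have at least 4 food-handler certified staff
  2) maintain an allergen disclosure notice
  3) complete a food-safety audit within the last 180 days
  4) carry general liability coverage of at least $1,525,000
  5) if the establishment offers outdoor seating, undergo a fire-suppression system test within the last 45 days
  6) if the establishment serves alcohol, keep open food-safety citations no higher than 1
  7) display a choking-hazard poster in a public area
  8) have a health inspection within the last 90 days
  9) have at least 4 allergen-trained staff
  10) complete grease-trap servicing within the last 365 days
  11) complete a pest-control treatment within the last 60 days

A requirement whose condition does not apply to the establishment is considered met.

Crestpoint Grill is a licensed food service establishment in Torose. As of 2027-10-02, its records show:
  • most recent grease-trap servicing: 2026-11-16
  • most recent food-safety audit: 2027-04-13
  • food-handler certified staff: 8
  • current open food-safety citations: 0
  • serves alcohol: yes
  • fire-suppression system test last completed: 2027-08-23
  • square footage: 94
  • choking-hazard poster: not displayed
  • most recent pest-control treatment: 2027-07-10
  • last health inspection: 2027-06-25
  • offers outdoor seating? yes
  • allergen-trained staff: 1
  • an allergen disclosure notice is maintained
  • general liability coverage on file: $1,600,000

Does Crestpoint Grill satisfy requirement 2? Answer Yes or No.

2. allergen disclosure notice present → met

Yes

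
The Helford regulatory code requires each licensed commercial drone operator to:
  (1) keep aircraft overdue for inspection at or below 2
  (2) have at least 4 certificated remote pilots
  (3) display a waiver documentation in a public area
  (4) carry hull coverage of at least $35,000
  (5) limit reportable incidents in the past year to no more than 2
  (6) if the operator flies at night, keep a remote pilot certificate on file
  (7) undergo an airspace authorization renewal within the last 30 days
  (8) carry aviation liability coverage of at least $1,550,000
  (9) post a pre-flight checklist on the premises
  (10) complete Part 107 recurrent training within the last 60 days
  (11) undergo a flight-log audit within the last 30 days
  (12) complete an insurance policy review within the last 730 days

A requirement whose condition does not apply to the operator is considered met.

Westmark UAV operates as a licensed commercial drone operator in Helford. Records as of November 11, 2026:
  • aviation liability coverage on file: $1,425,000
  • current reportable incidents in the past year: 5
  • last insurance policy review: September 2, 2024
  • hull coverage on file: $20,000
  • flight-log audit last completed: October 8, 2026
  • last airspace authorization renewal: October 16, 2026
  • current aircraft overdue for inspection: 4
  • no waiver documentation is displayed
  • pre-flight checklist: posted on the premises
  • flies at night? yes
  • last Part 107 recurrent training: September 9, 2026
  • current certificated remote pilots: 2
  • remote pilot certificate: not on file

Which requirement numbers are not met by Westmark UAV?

1, 2, 3, 4, 5, 6, 8, 10, 11, 12

1. aircraft overdue for inspection 4 > 2 → not met
2. certificated remote pilots 2 < 4 → not met
3. waiver documentation absent → not met
4. hull coverage $20,000 < $35,000 → not met
5. reportable incidents in the past year 5 > 2 → not met
6. condition 'flies at night' holds; remote pilot certificate absent → not met
7. airspace authorization renewal 26 days ago vs limit 30 → met
8. aviation liability coverage $1,425,000 < $1,550,000 → not met
9. pre-flight checklist present → met
10. Part 107 recurrent training 63 days ago vs limit 60 → not met
11. flight-log audit 34 days ago vs limit 30 → not met
12. insurance policy review 800 days ago vs limit 730 → not met
Not met: 1, 2, 3, 4, 5, 6, 8, 10, 11, 12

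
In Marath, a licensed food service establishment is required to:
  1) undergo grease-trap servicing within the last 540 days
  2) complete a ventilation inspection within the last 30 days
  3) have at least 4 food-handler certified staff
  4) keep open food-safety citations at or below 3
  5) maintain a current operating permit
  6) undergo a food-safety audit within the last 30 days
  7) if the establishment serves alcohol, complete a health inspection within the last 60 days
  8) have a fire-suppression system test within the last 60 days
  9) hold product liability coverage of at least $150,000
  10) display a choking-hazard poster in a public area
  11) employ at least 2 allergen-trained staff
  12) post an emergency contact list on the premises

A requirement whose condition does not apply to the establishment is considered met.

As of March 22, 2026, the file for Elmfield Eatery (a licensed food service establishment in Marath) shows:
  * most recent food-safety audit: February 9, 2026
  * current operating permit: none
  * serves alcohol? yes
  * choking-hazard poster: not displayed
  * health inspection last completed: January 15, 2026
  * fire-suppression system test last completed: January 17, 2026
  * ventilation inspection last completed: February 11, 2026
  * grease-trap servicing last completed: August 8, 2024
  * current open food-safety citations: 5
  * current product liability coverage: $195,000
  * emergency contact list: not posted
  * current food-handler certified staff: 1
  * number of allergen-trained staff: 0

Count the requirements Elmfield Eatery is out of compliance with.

11

1. grease-trap servicing 591 days ago vs limit 540 → not met
2. ventilation inspection 39 days ago vs limit 30 → not met
3. food-handler certified staff 1 < 4 → not met
4. open food-safety citations 5 > 3 → not met
5. current operating permit absent → not met
6. food-safety audit 41 days ago vs limit 30 → not met
7. condition 'serves alcohol' holds; health inspection 66 days ago vs limit 60 → not met
8. fire-suppression system test 64 days ago vs limit 60 → not met
9. product liability coverage $195,000 ≥ $150,000 → met
10. choking-hazard poster absent → not met
11. allergen-trained staff 0 < 2 → not met
12. emergency contact list absent → not met
Not met: 11 of 12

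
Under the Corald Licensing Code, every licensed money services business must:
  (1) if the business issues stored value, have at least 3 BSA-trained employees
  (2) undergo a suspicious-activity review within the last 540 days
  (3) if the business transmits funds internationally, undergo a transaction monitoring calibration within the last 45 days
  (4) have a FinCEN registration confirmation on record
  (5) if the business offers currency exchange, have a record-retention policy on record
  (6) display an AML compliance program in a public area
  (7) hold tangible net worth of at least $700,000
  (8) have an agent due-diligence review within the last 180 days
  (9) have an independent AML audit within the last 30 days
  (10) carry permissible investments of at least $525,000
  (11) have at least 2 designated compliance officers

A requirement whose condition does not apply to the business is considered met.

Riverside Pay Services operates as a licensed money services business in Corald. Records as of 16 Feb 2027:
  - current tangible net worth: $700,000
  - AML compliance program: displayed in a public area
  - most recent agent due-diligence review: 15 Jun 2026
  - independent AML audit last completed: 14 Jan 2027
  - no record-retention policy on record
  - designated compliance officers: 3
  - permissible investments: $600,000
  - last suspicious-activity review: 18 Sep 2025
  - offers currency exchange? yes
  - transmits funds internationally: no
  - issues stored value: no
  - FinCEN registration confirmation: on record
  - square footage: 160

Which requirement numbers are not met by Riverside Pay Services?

5, 8, 9

1. condition 'issues stored value' does not hold → requirement n/a → met
2. suspicious-activity review 516 days ago vs limit 540 → met
3. condition 'transmits funds internationally' does not hold → requirement n/a → met
4. FinCEN registration confirmation present → met
5. condition 'offers currency exchange' holds; record-retention policy absent → not met
6. AML compliance program present → met
7. tangible net worth $700,000 ≥ $700,000 → met
8. agent due-diligence review 246 days ago vs limit 180 → not met
9. independent AML audit 33 days ago vs limit 30 → not met
10. permissible investments $600,000 ≥ $525,000 → met
11. designated compliance officers 3 ≥ 2 → met
Not met: 5, 8, 9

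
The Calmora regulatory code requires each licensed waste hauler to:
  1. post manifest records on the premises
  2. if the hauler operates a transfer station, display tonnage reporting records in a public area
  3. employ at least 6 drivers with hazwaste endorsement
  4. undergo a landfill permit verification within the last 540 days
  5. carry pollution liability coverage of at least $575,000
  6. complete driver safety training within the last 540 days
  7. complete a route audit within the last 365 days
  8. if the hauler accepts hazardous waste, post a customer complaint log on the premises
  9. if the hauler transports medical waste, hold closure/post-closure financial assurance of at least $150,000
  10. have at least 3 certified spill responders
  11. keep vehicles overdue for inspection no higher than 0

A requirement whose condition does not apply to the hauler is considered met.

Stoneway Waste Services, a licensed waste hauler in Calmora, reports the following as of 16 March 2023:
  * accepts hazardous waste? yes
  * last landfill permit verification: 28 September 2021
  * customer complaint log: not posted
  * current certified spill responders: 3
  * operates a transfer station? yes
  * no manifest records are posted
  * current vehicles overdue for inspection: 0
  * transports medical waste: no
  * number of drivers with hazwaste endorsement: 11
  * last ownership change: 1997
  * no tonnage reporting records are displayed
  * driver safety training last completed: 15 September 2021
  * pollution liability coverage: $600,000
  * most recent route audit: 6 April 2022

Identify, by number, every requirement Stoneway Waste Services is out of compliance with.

1. manifest records absent → not met
2. condition 'operates a transfer station' holds; tonnage reporting records absent → not met
3. drivers with hazwaste endorsement 11 ≥ 6 → met
4. landfill permit verification 534 days ago vs limit 540 → met
5. pollution liability coverage $600,000 ≥ $575,000 → met
6. driver safety training 547 days ago vs limit 540 → not met
7. route audit 344 days ago vs limit 365 → met
8. condition 'accepts hazardous waste' holds; customer complaint log absent → not met
9. condition 'transports medical waste' does not hold → requirement n/a → met
10. certified spill responders 3 ≥ 3 → met
11. vehicles overdue for inspection 0 ≤ 0 → met
Not met: 1, 2, 6, 8

1, 2, 6, 8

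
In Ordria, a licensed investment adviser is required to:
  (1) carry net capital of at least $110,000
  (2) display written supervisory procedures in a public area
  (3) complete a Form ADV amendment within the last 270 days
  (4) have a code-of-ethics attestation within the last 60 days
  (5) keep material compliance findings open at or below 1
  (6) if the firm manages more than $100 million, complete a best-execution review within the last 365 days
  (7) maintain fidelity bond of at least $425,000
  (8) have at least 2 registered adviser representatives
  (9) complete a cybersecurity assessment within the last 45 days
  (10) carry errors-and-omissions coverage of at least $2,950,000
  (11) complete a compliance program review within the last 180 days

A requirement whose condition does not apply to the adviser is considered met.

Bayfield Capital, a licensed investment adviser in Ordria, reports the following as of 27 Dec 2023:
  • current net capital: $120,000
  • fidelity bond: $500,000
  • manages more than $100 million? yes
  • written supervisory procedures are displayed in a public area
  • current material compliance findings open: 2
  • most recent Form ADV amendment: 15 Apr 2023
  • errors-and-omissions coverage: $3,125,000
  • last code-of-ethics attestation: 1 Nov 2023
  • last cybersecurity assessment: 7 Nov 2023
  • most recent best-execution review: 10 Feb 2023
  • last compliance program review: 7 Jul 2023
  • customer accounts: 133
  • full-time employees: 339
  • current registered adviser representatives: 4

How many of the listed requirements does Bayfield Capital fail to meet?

2

1. net capital $120,000 ≥ $110,000 → met
2. written supervisory procedures present → met
3. Form ADV amendment 256 days ago vs limit 270 → met
4. code-of-ethics attestation 56 days ago vs limit 60 → met
5. material compliance findings open 2 > 1 → not met
6. condition 'manages more than $100 million' holds; best-execution review 320 days ago vs limit 365 → met
7. fidelity bond $500,000 ≥ $425,000 → met
8. registered adviser representatives 4 ≥ 2 → met
9. cybersecurity assessment 50 days ago vs limit 45 → not met
10. errors-and-omissions coverage $3,125,000 ≥ $2,950,000 → met
11. compliance program review 173 days ago vs limit 180 → met
Not met: 2 of 11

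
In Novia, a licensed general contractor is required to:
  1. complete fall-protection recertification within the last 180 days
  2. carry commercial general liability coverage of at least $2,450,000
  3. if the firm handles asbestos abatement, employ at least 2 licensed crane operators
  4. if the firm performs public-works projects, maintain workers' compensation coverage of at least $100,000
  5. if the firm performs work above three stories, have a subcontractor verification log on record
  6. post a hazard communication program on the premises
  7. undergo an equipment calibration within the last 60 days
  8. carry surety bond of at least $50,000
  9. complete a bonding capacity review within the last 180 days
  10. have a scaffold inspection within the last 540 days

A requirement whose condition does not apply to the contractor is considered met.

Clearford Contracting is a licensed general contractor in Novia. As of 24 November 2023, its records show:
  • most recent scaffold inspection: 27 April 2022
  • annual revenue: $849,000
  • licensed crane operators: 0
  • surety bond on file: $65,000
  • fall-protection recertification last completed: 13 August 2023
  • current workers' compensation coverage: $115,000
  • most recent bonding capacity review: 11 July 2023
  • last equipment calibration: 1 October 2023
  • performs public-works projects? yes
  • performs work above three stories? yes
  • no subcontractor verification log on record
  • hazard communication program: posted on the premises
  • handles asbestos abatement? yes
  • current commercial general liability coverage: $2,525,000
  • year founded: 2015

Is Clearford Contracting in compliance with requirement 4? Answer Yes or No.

4. condition 'performs public-works projects' holds; workers' compensation coverage $115,000 ≥ $100,000 → met

Yes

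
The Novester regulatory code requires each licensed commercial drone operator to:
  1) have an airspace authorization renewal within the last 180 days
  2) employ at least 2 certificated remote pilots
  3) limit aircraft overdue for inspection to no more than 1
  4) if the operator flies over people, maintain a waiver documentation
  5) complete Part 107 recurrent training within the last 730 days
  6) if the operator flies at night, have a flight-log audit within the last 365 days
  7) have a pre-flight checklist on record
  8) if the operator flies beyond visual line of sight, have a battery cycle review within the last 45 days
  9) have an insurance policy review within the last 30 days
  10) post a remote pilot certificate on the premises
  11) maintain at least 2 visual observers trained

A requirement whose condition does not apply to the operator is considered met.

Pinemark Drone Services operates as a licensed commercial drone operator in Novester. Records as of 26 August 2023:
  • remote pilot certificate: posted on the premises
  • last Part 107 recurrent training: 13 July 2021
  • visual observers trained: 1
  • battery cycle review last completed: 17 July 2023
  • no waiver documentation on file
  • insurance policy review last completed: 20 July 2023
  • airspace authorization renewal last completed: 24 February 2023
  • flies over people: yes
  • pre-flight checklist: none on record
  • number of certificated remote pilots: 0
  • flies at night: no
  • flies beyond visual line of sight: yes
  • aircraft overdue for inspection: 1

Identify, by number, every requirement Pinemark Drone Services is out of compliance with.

1. airspace authorization renewal 183 days ago vs limit 180 → not met
2. certificated remote pilots 0 < 2 → not met
3. aircraft overdue for inspection 1 ≤ 1 → met
4. condition 'flies over people' holds; waiver documentation absent → not met
5. Part 107 recurrent training 774 days ago vs limit 730 → not met
6. condition 'flies at night' does not hold → requirement n/a → met
7. pre-flight checklist absent → not met
8. condition 'flies beyond visual line of sight' holds; battery cycle review 40 days ago vs limit 45 → met
9. insurance policy review 37 days ago vs limit 30 → not met
10. remote pilot certificate present → met
11. visual observers trained 1 < 2 → not met
Not met: 1, 2, 4, 5, 7, 9, 11

1, 2, 4, 5, 7, 9, 11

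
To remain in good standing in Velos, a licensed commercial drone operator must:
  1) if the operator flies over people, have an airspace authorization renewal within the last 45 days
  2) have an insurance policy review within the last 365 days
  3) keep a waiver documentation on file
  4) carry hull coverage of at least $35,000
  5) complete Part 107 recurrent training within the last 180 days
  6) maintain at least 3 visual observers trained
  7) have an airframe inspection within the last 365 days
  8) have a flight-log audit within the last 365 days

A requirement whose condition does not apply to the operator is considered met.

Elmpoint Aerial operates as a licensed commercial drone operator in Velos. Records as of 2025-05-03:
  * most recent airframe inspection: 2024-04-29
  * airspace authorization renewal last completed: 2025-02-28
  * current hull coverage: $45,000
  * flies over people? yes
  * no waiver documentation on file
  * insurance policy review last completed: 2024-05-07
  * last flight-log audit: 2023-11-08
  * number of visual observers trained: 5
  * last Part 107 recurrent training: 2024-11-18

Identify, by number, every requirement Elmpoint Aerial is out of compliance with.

1, 3, 7, 8

1. condition 'flies over people' holds; airspace authorization renewal 64 days ago vs limit 45 → not met
2. insurance policy review 361 days ago vs limit 365 → met
3. waiver documentation absent → not met
4. hull coverage $45,000 ≥ $35,000 → met
5. Part 107 recurrent training 166 days ago vs limit 180 → met
6. visual observers trained 5 ≥ 3 → met
7. airframe inspection 369 days ago vs limit 365 → not met
8. flight-log audit 542 days ago vs limit 365 → not met
Not met: 1, 3, 7, 8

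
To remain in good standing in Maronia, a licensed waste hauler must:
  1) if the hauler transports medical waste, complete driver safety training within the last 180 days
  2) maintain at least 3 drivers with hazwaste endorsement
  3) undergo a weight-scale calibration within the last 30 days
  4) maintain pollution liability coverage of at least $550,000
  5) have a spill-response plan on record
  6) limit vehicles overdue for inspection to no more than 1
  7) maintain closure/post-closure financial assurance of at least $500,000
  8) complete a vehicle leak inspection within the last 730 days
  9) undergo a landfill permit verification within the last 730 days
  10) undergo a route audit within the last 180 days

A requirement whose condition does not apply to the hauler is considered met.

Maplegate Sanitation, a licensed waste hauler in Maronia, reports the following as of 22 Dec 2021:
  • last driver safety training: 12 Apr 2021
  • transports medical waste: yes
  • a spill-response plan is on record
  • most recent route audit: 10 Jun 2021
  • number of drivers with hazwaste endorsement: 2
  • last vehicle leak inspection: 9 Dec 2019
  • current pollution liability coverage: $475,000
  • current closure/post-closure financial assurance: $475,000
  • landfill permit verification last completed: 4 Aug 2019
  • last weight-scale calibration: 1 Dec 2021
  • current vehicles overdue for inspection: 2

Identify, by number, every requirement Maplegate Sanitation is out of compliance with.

1, 2, 4, 6, 7, 8, 9, 10

1. condition 'transports medical waste' holds; driver safety training 254 days ago vs limit 180 → not met
2. drivers with hazwaste endorsement 2 < 3 → not met
3. weight-scale calibration 21 days ago vs limit 30 → met
4. pollution liability coverage $475,000 < $550,000 → not met
5. spill-response plan present → met
6. vehicles overdue for inspection 2 > 1 → not met
7. closure/post-closure financial assurance $475,000 < $500,000 → not met
8. vehicle leak inspection 744 days ago vs limit 730 → not met
9. landfill permit verification 871 days ago vs limit 730 → not met
10. route audit 195 days ago vs limit 180 → not met
Not met: 1, 2, 4, 6, 7, 8, 9, 10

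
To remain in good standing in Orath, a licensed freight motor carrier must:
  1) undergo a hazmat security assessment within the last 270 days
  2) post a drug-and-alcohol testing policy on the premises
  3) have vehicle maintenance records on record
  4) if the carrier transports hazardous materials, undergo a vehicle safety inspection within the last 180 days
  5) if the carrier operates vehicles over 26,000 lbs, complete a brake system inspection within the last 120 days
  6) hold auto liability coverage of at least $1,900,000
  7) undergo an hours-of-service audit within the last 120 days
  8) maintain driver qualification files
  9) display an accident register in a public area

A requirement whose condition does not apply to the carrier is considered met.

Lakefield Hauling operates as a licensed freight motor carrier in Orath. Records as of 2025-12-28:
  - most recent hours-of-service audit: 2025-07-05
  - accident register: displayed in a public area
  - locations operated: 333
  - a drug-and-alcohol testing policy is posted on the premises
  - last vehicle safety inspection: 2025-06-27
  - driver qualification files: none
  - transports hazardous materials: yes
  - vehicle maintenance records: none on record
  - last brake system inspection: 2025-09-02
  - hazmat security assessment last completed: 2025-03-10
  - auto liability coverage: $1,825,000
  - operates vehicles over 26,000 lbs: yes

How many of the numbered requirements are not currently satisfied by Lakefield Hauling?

6

1. hazmat security assessment 293 days ago vs limit 270 → not met
2. drug-and-alcohol testing policy present → met
3. vehicle maintenance records absent → not met
4. condition 'transports hazardous materials' holds; vehicle safety inspection 184 days ago vs limit 180 → not met
5. condition 'operates vehicles over 26,000 lbs' holds; brake system inspection 117 days ago vs limit 120 → met
6. auto liability coverage $1,825,000 < $1,900,000 → not met
7. hours-of-service audit 176 days ago vs limit 120 → not met
8. driver qualification files absent → not met
9. accident register present → met
Not met: 6 of 9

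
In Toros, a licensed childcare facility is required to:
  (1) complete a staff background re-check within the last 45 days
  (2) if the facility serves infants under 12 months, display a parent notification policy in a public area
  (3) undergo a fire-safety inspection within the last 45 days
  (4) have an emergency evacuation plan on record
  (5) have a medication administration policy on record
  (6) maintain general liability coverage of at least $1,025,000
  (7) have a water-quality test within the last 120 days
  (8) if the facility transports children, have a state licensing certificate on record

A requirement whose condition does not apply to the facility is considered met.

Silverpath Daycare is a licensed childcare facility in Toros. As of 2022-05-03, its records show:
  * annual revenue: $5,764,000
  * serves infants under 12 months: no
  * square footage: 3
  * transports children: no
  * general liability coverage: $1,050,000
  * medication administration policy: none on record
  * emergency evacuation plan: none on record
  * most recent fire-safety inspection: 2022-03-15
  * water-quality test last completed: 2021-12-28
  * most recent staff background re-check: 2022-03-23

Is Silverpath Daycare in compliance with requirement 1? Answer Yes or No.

Yes

1. staff background re-check 41 days ago vs limit 45 → met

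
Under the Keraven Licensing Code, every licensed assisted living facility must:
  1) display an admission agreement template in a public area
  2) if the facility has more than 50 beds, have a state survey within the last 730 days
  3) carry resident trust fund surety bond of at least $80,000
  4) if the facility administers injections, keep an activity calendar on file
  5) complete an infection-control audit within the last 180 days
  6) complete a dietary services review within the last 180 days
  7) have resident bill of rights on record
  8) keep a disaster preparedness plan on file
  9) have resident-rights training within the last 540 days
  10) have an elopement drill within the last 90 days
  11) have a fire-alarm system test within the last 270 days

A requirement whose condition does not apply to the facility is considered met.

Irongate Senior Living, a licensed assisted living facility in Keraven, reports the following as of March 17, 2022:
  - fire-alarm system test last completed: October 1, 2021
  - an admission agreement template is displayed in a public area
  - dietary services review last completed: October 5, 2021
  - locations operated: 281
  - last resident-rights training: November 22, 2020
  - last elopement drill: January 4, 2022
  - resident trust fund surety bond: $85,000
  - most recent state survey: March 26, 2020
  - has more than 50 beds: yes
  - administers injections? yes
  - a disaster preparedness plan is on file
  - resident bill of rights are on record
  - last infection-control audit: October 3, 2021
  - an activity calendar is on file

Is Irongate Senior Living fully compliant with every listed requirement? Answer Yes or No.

Yes

1. admission agreement template present → met
2. condition 'has more than 50 beds' holds; state survey 721 days ago vs limit 730 → met
3. resident trust fund surety bond $85,000 ≥ $80,000 → met
4. condition 'administers injections' holds; activity calendar present → met
5. infection-control audit 165 days ago vs limit 180 → met
6. dietary services review 163 days ago vs limit 180 → met
7. resident bill of rights present → met
8. disaster preparedness plan present → met
9. resident-rights training 480 days ago vs limit 540 → met
10. elopement drill 72 days ago vs limit 90 → met
11. fire-alarm system test 167 days ago vs limit 270 → met
All met.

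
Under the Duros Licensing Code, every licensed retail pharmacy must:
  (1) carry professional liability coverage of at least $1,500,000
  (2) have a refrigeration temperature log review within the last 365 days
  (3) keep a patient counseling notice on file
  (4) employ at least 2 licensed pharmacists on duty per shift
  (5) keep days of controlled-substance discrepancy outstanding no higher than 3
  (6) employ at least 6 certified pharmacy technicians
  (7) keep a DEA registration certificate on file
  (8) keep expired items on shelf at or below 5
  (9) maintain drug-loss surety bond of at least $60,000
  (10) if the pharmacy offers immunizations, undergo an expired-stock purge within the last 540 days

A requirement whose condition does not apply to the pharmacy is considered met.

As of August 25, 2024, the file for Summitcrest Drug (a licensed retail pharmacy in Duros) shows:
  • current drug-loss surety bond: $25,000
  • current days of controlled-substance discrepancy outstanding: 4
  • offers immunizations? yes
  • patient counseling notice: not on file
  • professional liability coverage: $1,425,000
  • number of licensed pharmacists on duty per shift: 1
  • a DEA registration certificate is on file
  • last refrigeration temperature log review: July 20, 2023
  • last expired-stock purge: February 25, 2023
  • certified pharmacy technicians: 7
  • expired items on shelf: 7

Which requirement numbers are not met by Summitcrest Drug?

1, 2, 3, 4, 5, 8, 9, 10

1. professional liability coverage $1,425,000 < $1,500,000 → not met
2. refrigeration temperature log review 402 days ago vs limit 365 → not met
3. patient counseling notice absent → not met
4. licensed pharmacists on duty per shift 1 < 2 → not met
5. days of controlled-substance discrepancy outstanding 4 > 3 → not met
6. certified pharmacy technicians 7 ≥ 6 → met
7. DEA registration certificate present → met
8. expired items on shelf 7 > 5 → not met
9. drug-loss surety bond $25,000 < $60,000 → not met
10. condition 'offers immunizations' holds; expired-stock purge 547 days ago vs limit 540 → not met
Not met: 1, 2, 3, 4, 5, 8, 9, 10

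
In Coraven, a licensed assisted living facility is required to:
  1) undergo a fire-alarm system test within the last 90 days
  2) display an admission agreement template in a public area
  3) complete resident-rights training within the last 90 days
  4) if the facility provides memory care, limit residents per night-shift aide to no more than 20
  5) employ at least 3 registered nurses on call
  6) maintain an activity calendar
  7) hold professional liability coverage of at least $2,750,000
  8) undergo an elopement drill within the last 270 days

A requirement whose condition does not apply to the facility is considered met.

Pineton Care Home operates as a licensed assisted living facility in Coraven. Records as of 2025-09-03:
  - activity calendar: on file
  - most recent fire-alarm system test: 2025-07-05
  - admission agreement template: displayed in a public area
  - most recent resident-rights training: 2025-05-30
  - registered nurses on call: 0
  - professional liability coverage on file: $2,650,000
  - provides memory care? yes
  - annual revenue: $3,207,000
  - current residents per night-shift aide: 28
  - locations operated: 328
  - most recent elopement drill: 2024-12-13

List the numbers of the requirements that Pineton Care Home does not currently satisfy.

3, 4, 5, 7

1. fire-alarm system test 60 days ago vs limit 90 → met
2. admission agreement template present → met
3. resident-rights training 96 days ago vs limit 90 → not met
4. condition 'provides memory care' holds; residents per night-shift aide 28 > 20 → not met
5. registered nurses on call 0 < 3 → not met
6. activity calendar present → met
7. professional liability coverage $2,650,000 < $2,750,000 → not met
8. elopement drill 264 days ago vs limit 270 → met
Not met: 3, 4, 5, 7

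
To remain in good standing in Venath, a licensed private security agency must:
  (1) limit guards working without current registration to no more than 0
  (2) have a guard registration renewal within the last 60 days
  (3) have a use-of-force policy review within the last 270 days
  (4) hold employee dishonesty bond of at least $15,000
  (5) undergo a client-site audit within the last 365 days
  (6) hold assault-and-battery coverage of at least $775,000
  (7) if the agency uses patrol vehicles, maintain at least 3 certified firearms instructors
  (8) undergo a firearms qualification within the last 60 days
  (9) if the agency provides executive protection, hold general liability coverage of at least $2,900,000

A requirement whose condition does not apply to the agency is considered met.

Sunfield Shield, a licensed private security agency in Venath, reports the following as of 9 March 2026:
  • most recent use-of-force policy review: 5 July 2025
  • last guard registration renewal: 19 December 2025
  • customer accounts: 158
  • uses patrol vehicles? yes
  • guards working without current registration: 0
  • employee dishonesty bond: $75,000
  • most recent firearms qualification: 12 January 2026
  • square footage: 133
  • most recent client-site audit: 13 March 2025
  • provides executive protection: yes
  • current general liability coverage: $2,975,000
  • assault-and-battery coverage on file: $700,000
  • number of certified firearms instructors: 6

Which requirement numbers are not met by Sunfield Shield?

2, 6

1. guards working without current registration 0 ≤ 0 → met
2. guard registration renewal 80 days ago vs limit 60 → not met
3. use-of-force policy review 247 days ago vs limit 270 → met
4. employee dishonesty bond $75,000 ≥ $15,000 → met
5. client-site audit 361 days ago vs limit 365 → met
6. assault-and-battery coverage $700,000 < $775,000 → not met
7. condition 'uses patrol vehicles' holds; certified firearms instructors 6 ≥ 3 → met
8. firearms qualification 56 days ago vs limit 60 → met
9. condition 'provides executive protection' holds; general liability coverage $2,975,000 ≥ $2,900,000 → met
Not met: 2, 6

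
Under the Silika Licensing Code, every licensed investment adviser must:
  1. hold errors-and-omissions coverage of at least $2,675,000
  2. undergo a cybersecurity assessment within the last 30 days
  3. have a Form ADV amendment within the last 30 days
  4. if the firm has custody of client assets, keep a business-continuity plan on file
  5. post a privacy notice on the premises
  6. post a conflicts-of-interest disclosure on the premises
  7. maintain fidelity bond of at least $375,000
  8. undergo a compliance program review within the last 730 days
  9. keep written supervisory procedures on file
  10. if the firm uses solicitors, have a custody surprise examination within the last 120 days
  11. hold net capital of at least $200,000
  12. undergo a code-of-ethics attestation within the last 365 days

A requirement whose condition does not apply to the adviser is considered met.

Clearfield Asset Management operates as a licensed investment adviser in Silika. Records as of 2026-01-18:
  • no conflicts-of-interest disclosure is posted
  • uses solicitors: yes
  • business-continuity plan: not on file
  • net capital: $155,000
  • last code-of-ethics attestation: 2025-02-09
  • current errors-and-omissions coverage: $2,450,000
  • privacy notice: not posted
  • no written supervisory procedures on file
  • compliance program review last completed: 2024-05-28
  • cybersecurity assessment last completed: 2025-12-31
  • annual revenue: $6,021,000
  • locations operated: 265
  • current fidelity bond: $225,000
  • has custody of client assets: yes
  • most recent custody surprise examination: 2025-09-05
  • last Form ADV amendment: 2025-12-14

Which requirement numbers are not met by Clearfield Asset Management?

1, 3, 4, 5, 6, 7, 9, 10, 11

1. errors-and-omissions coverage $2,450,000 < $2,675,000 → not met
2. cybersecurity assessment 18 days ago vs limit 30 → met
3. Form ADV amendment 35 days ago vs limit 30 → not met
4. condition 'has custody of client assets' holds; business-continuity plan absent → not met
5. privacy notice absent → not met
6. conflicts-of-interest disclosure absent → not met
7. fidelity bond $225,000 < $375,000 → not met
8. compliance program review 600 days ago vs limit 730 → met
9. written supervisory procedures absent → not met
10. condition 'uses solicitors' holds; custody surprise examination 135 days ago vs limit 120 → not met
11. net capital $155,000 < $200,000 → not met
12. code-of-ethics attestation 343 days ago vs limit 365 → met
Not met: 1, 3, 4, 5, 6, 7, 9, 10, 11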